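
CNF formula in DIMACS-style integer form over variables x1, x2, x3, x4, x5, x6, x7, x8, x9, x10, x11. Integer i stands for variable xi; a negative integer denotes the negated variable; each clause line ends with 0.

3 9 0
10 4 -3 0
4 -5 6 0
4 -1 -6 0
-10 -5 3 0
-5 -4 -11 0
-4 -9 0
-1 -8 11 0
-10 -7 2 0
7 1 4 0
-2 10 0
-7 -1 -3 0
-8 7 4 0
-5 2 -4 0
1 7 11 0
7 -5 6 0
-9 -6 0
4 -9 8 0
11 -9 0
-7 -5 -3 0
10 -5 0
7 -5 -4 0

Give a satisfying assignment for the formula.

x1=T, x2=F, x3=T, x4=T, x5=F, x6=T, x7=F, x8=F, x9=F, x10=F, x11=F

Check each clause:
  1. (x9 || x3) — x3 is true.
  2. (x4 || x10 || !x3) — x4 is true.
  3. (x4 || !x5 || x6) — !x5 is true.
  4. (!x1 || x4 || !x6) — x4 is true.
  5. (!x5 || x3 || !x10) — x3 is true.
  6. (!x4 || !x5 || !x11) — !x5 is true.
  7. (!x9 || !x4) — !x9 is true.
  8. (x11 || !x8 || !x1) — !x8 is true.
  9. (x2 || !x7 || !x10) — !x7 is true.
  10. (x1 || x4 || x7) — x1 is true.
  11. (x10 || !x2) — !x2 is true.
  12. (!x7 || !x3 || !x1) — !x7 is true.
  13. (x7 || x4 || !x8) — !x8 is true.
  14. (!x4 || !x5 || x2) — !x5 is true.
  15. (x7 || x1 || x11) — x1 is true.
  16. (!x5 || x6 || x7) — !x5 is true.
  17. (!x6 || !x9) — !x9 is true.
  18. (x8 || x4 || !x9) — x4 is true.
  19. (x11 || !x9) — !x9 is true.
  20. (!x3 || !x7 || !x5) — !x7 is true.
  21. (!x5 || x10) — !x5 is true.
  22. (!x5 || x7 || !x4) — !x5 is true.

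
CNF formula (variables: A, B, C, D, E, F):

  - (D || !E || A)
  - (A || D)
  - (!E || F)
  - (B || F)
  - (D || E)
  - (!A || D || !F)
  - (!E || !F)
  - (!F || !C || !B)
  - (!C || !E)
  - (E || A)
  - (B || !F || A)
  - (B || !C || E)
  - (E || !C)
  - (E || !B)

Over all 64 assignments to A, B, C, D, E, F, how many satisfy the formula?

1

The models are:
  A=T B=F C=F D=T E=F F=T
That's 1 in total.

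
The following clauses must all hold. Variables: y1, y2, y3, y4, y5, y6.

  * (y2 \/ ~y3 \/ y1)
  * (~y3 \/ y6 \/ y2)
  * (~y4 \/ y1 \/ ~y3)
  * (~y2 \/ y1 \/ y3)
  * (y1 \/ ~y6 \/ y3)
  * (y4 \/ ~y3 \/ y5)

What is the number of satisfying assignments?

31

Case analysis on y3 and y1:
  y3=1, y1=1: 9 of the 16 assignments to (y2,y4,y5,y6) work.
  y3=1, y1=0: remaining (y2,y4,y5,y6) ∈ {(1,0,1,0); (1,0,1,1)} — 2.
  y3=0, y1=1: y2, y4, y5, y6 free → 2^4 = 16.
  y3=0, y1=0: remaining (y2,y4,y5,y6) ∈ {(0,0,0,0); (0,0,1,0); (0,1,0,0); (0,1,1,0)} — 4.
Total: 9 + 2 + 16 + 4 = 31.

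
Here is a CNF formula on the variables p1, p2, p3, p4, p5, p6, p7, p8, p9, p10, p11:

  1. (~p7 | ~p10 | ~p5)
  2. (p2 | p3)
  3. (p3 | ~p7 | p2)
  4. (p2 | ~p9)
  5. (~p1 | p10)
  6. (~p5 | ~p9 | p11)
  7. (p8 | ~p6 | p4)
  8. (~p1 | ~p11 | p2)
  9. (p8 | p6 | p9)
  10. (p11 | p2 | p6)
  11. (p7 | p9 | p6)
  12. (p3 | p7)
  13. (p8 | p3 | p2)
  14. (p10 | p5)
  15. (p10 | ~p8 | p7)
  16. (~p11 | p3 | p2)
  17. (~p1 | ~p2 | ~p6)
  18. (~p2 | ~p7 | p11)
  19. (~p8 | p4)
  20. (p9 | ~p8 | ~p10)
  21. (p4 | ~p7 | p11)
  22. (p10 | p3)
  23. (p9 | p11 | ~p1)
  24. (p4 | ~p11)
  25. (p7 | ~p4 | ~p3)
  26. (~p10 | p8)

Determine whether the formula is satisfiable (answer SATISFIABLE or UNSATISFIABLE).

SATISFIABLE

Pure literal: p1 appears only negated; assign p1 = False.
Set p2 = False and propagate.
  then p3 is forced to True.
  then p9 is forced to False.
Branch on p4: take p4 = True.
  then p7 is forced to True.
Branch on p5: take p5 = True.
  then p10 is forced to False.
For the remaining variables, p6 = True, p8 = False, p11 = True works.
So p1=0, p2=0, p3=1, p4=1, p5=1, p6=1, p7=1, p8=0, p9=0, p10=0, p11=1 is a satisfying assignment.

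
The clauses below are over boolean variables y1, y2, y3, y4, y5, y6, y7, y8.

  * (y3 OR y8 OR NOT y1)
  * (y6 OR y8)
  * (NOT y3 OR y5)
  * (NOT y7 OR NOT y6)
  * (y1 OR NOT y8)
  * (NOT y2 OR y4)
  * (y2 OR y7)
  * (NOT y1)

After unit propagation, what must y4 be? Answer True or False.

(NOT y1) is a unit clause: y1 = False.
(y1 OR NOT y8): since y1 = False, the clause reduces to (NOT y8). y8 = False.
(y8 OR y6): since y8 = False, the clause reduces to (y6). y6 = True.
(NOT y6 OR NOT y7): since y6 = True, the clause reduces to (NOT y7). y7 = False.
(y7 OR y2) with y7 = False leaves only y2, so y2 = True.
(NOT y2 OR y4) with y2 = True leaves only y4, so y4 = True.

True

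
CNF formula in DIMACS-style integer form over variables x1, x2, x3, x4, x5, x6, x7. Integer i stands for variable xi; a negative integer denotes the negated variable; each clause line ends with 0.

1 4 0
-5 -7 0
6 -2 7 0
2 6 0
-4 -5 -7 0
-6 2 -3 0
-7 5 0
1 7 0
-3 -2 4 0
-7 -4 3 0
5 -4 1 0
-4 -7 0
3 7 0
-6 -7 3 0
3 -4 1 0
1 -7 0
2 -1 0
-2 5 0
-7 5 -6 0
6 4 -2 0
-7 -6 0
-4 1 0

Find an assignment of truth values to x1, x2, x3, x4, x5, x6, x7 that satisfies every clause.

Branch on x1: take x1 = True.
  then x2 is forced to True.
  then x5 is forced to True.
  then x7 is forced to False.
  then x6 is forced to True.
  then x3 is forced to True.
  then x4 is forced to True.
Every clause has at least one true literal under this assignment.

x1=True, x2=True, x3=True, x4=True, x5=True, x6=True, x7=False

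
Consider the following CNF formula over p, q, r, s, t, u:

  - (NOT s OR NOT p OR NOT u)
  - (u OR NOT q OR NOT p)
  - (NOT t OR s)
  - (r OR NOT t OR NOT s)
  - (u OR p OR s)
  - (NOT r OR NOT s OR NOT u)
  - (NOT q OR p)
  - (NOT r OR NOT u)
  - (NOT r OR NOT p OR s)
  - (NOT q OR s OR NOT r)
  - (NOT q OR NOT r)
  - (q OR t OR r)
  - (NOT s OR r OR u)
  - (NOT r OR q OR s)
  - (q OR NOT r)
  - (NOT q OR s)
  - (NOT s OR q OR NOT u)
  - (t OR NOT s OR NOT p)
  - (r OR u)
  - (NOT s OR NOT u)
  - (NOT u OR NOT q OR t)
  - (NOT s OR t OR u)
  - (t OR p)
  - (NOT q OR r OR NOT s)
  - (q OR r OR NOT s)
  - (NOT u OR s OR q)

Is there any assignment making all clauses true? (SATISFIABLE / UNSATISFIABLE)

UNSATISFIABLE

s = True:
  propagation gives u=False, r=True, q=False; an empty clause results — contradiction.
s = False:
  propagation gives t=False, q=False, r=True; an empty clause results — contradiction.
Every branch closes, so no satisfying assignment exists.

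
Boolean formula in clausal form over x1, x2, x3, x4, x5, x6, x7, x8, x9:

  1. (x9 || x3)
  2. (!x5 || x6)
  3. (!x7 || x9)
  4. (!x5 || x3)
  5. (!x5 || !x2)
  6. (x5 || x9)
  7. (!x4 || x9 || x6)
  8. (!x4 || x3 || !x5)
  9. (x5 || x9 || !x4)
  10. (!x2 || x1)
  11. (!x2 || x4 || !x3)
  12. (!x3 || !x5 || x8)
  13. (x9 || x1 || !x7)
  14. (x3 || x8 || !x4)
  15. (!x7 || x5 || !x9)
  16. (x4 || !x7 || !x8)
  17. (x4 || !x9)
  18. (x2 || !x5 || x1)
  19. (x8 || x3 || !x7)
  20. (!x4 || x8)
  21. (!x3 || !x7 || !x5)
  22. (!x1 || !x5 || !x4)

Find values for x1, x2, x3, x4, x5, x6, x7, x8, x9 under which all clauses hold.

x1=T, x2=T, x3=T, x4=T, x5=F, x6=F, x7=F, x8=T, x9=T

Pure literal: x7 appears only negated; assign x7 = False.
Branch on x1: take x1 = True.
Set x2 = True and propagate.
  then x5 is forced to False.
  then x9 is forced to True.
  then x4 is forced to True.
  then x8 is forced to True.
x3, x6 are now unconstrained; take x3 = True, x6 = False.
Check each clause:
  1. (x9 || x3) — x9 is true.
  2. (!x5 || x6) — !x5 is true.
  3. (x9 || !x7) — x9 is true.
  4. (x3 || !x5) — x3 is true.
  5. (!x5 || !x2) — !x5 is true.
  6. (x5 || x9) — x9 is true.
  7. (x9 || x6 || !x4) — x9 is true.
  8. (!x4 || !x5 || x3) — x3 is true.
  9. (x5 || x9 || !x4) — x9 is true.
  10. (x1 || !x2) — x1 is true.
  11. (x4 || !x2 || !x3) — x4 is true.
  12. (x8 || !x3 || !x5) — x8 is true.
  13. (x1 || x9 || !x7) — x1 is true.
  14. (x3 || !x4 || x8) — x8 is true.
  15. (x5 || !x7 || !x9) — !x7 is true.
  16. (!x7 || x4 || !x8) — !x7 is true.
  17. (!x9 || x4) — x4 is true.
  18. (x1 || !x5 || x2) — x1 is true.
  19. (x8 || !x7 || x3) — x8 is true.
  20. (!x4 || x8) — x8 is true.
  21. (!x7 || !x3 || !x5) — !x7 is true.
  22. (!x1 || !x5 || !x4) — !x5 is true.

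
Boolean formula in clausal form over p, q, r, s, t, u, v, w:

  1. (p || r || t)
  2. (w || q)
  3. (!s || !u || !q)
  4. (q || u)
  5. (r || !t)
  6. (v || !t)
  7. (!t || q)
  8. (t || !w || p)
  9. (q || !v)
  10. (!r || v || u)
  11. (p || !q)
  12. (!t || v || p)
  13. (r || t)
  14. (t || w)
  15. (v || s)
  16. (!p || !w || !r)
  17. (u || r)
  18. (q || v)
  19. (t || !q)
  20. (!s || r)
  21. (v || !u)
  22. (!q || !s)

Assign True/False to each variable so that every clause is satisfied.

p=1, q=1, r=1, s=0, t=1, u=0, v=1, w=0

Check each clause:
  1. (t || p || r) — p is true.
  2. (w || q) — q is true.
  3. (!q || !s || !u) — !u is true.
  4. (u || q) — q is true.
  5. (r || !t) — r is true.
  6. (!t || v) — v is true.
  7. (!t || q) — q is true.
  8. (t || p || !w) — !w is true.
  9. (q || !v) — q is true.
  10. (!r || v || u) — v is true.
  11. (!q || p) — p is true.
  12. (!t || v || p) — p is true.
  13. (t || r) — r is true.
  14. (t || w) — t is true.
  15. (s || v) — v is true.
  16. (!p || !r || !w) — !w is true.
  17. (r || u) — r is true.
  18. (q || v) — q is true.
  19. (!q || t) — t is true.
  20. (!s || r) — r is true.
  21. (!u || v) — !u is true.
  22. (!s || !q) — !s is true.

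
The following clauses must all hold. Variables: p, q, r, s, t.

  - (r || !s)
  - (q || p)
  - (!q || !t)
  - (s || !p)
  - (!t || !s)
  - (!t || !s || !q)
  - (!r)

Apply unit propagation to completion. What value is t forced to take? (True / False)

False

(!r) is a unit clause: r = False.
(!s || r): since r = False, the clause reduces to (!s). s = False.
(s || !p): since s = False, the clause reduces to (!p). p = False.
In (q || p), p is now false; q must hold, so q = True.
From (!t || !q) and q = True: t = False.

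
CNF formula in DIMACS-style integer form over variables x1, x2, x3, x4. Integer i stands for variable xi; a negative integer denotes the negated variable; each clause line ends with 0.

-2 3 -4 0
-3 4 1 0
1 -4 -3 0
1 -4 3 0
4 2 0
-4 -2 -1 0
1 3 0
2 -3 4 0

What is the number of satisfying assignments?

The models are:
  x1=T x2=F x3=F x4=T
  x1=T x2=F x3=T x4=T
  x1=T x2=T x3=F x4=F
  x1=T x2=T x3=T x4=F
Count: 4.

4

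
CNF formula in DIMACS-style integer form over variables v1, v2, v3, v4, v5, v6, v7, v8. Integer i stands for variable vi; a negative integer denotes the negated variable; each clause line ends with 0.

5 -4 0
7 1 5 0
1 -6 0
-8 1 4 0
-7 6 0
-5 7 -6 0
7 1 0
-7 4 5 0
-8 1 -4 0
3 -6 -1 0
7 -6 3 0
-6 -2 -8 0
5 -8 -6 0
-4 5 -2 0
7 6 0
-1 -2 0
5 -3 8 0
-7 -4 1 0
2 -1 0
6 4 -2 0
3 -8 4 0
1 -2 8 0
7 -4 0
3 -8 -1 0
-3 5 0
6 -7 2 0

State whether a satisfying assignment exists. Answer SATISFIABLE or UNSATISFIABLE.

UNSATISFIABLE

v1 = True:
  propagation gives v2=False; an empty clause results — contradiction.
v1 = False:
  propagation gives v6=False, v7=False; an empty clause results — contradiction.
Every branch closes, so no satisfying assignment exists.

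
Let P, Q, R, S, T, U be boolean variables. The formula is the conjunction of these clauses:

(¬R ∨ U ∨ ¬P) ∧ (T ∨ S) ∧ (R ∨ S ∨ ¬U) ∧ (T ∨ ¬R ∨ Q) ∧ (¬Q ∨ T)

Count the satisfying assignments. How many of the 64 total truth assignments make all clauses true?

Split on R, then T.
  R=T, T=T: Q, S free; 3 ways for (P,U) × 2^2 = 12.
  R=T, T=F: a clause becomes empty — 0.
  R=F, T=T: P, Q free; 3 ways for (S,U) × 2^2 = 12.
  R=F, T=F: remaining (P,Q,S,U) ∈ {(F,F,T,F); (F,F,T,T); (T,F,T,F); (T,F,T,T)} — 4.
Total: 12 + 0 + 12 + 4 = 28.

28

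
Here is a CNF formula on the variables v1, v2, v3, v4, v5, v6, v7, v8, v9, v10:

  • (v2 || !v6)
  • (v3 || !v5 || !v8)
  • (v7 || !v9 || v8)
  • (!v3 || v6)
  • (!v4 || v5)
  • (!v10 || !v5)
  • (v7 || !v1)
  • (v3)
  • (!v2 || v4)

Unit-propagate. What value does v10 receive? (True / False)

(v3) is a unit clause: v3 = True.
(v6 || !v3) with v3 = True leaves only v6, so v6 = True.
In (v2 || !v6), !v6 is now false; v2 must hold, so v2 = True.
In (!v2 || v4), !v2 is now false; v4 must hold, so v4 = True.
(!v4 || v5): since v4 = True, the clause reduces to (v5). v5 = True.
(!v10 || !v5): since v5 = True, the clause reduces to (!v10). v10 = False.

False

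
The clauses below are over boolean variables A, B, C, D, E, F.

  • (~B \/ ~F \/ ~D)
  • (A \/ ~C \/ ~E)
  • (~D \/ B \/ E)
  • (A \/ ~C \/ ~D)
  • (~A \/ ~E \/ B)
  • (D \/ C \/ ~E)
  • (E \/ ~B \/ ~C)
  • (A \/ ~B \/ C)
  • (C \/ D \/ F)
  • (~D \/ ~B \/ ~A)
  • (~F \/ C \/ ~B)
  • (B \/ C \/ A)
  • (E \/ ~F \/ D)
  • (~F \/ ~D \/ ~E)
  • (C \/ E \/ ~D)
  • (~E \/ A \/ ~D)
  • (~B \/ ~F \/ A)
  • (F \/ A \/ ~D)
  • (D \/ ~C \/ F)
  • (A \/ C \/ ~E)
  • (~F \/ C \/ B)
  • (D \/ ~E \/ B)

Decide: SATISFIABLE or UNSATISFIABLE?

SATISFIABLE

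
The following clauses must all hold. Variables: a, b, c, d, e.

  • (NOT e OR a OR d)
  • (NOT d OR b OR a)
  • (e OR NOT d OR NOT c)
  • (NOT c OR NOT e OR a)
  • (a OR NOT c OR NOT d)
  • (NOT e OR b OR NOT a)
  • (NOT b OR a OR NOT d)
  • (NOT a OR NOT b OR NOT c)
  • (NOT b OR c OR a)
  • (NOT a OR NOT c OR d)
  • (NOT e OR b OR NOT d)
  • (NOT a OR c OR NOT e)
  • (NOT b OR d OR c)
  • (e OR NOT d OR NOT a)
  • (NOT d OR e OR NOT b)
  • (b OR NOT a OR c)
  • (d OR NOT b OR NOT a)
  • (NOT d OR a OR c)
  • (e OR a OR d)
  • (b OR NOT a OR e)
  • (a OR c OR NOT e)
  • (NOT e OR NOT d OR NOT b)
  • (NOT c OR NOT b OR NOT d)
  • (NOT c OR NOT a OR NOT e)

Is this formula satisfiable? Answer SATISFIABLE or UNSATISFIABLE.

UNSATISFIABLE

a = True:
  b = True:
    propagation gives c=False, e=False, d=True; an empty clause results — contradiction.
  b = False:
    propagation gives e=False; an empty clause results — contradiction.
a = False:
  d = True:
    propagation gives b=True; an empty clause results — contradiction.
  d = False:
    propagation gives e=False; an empty clause results — contradiction.
Every branch closes, so no satisfying assignment exists.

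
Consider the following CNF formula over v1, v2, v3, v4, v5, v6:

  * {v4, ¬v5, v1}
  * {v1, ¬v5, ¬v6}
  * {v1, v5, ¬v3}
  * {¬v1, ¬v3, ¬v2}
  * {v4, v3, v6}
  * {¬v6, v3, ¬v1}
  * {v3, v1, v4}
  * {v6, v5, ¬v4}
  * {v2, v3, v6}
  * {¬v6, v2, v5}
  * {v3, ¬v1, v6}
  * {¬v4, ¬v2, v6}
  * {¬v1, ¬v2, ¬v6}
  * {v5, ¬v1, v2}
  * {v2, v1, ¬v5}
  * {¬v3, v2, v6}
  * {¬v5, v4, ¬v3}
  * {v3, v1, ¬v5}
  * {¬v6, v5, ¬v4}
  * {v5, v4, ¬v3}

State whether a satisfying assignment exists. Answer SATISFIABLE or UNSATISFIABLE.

Try v1 = True.
For the remaining variables, v2 = False, v3 = True, v4 = True, v5 = True, v6 = True works.
So v1 = True, v2 = False, v3 = True, v4 = True, v5 = True, v6 = True is a satisfying assignment.

SATISFIABLE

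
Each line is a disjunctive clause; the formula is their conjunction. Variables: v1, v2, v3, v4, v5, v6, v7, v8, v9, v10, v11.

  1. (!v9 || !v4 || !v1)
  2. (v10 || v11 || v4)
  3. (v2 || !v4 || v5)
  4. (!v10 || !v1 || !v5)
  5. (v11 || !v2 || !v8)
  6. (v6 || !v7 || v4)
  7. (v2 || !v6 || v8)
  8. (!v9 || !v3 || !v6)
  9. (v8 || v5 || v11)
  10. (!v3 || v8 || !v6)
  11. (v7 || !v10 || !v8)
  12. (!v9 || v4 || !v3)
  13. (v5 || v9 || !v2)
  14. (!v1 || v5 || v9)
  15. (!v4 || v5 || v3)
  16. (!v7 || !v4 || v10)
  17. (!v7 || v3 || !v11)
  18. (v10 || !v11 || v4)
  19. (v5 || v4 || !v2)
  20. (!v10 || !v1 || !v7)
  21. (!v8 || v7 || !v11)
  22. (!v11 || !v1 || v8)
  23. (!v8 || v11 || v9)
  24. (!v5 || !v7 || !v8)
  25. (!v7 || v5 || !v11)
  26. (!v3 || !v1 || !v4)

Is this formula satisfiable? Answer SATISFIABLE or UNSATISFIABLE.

SATISFIABLE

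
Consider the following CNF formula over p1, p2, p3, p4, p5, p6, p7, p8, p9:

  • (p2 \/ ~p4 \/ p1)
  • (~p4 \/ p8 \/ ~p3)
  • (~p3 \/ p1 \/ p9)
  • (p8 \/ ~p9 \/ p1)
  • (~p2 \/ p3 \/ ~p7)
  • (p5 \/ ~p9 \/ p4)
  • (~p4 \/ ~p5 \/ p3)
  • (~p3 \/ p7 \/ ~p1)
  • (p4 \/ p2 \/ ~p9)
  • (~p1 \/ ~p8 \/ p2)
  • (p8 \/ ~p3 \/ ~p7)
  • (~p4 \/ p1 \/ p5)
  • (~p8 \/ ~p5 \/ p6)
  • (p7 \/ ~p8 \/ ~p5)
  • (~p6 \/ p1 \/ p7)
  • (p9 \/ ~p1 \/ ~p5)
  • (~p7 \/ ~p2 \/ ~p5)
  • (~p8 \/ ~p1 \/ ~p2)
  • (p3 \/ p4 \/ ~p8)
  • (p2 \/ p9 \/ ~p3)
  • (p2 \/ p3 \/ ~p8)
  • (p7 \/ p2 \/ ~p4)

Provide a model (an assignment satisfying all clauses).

p1 = 0  p2 = 0  p3 = 0  p4 = 0  p5 = 1  p6 = 0  p7 = 1  p8 = 0  p9 = 0

Set p1 = False and propagate.
Branch on p2: take p2 = False.
  then p4 is forced to False.
  then p9 is forced to False.
  then p3 is forced to False.
  then p8 is forced to False.
The remaining clauses are satisfied by p5 = True, p6 = False, p7 = True.
Every clause has at least one true literal under this assignment.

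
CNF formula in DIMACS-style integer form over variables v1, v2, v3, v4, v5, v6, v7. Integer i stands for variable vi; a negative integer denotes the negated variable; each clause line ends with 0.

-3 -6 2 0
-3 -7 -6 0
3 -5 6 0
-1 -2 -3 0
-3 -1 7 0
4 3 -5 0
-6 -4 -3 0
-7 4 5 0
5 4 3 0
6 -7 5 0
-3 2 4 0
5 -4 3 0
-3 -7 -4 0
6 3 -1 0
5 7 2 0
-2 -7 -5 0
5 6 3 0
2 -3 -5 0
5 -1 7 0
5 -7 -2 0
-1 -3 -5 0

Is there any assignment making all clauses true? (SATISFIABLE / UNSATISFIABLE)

SATISFIABLE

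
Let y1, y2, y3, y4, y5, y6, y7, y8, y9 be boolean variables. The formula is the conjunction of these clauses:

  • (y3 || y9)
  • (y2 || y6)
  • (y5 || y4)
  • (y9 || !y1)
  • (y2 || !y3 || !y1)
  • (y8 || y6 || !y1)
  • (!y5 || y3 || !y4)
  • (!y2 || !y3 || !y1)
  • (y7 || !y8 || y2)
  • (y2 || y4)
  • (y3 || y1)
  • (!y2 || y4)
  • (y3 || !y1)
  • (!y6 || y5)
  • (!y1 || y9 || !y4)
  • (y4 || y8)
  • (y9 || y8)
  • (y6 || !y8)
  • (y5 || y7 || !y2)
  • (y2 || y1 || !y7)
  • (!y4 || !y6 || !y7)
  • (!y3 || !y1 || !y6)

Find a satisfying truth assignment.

y1 = 0, y2 = 1, y3 = 1, y4 = 1, y5 = 1, y6 = 1, y7 = 0, y8 = 1, y9 = 1

Check each clause:
  1. (y9 || y3) — y9 is true.
  2. (y6 || y2) — y2 is true.
  3. (y5 || y4) — y4 is true.
  4. (!y1 || y9) — y9 is true.
  5. (!y3 || y2 || !y1) — y2 is true.
  6. (!y1 || y6 || y8) — y8 is true.
  7. (y3 || !y4 || !y5) — y3 is true.
  8. (!y2 || !y3 || !y1) — !y1 is true.
  9. (!y8 || y7 || y2) — y2 is true.
  10. (y4 || y2) — y2 is true.
  11. (y3 || y1) — y3 is true.
  12. (y4 || !y2) — y4 is true.
  13. (!y1 || y3) — y3 is true.
  14. (!y6 || y5) — y5 is true.
  15. (!y4 || y9 || !y1) — y9 is true.
  16. (y8 || y4) — y8 is true.
  17. (y9 || y8) — y8 is true.
  18. (y6 || !y8) — y6 is true.
  19. (y5 || y7 || !y2) — y5 is true.
  20. (y1 || !y7 || y2) — !y7 is true.
  21. (!y7 || !y4 || !y6) — !y7 is true.
  22. (!y1 || !y3 || !y6) — !y1 is true.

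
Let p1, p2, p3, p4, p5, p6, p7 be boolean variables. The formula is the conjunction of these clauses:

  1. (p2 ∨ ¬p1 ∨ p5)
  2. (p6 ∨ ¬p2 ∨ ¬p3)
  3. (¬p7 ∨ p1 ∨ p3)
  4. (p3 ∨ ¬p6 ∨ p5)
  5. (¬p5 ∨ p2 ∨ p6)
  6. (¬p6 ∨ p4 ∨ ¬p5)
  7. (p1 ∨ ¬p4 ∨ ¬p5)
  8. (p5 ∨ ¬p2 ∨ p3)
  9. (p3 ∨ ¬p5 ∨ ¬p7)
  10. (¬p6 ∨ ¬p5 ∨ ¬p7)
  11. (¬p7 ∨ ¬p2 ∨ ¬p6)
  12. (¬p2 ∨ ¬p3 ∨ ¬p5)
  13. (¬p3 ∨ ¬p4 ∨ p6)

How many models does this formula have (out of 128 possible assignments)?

18

Split on p5, then p3.
  p5=T, p3=T: remaining (p1,p2,p4,p6,p7) ∈ {(T,F,T,T,F)} — 1.
  p5=T, p3=F: 5 of the 32 assignments to (p1,p2,p4,p6,p7) work.
  p5=F, p3=T: 10 of the 32 assignments to (p1,p2,p4,p6,p7) work.
  p5=F, p3=F: remaining (p1,p2,p4,p6,p7) ∈ {(F,F,F,F,F); (F,F,T,F,F)} — 2.
Total: 1 + 5 + 10 + 2 = 18.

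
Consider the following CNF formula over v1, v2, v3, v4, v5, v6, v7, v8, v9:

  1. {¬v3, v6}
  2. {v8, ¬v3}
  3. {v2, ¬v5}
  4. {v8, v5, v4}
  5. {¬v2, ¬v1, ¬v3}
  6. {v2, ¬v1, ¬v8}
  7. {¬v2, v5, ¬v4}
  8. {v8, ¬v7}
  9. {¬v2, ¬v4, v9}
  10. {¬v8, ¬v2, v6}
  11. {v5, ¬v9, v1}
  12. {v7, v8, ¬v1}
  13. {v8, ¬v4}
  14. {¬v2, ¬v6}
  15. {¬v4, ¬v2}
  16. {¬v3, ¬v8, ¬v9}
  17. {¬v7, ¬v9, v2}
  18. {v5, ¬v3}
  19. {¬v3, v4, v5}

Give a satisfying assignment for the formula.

v1=F, v2=F, v3=F, v4=F, v5=F, v6=F, v7=F, v8=T, v9=F

v3 occurs only negated in the remaining clauses — set v3 = False.
Set v1 = False and propagate.
Set v2 = False and propagate.
  then v5 is forced to False.
  then v9 is forced to False.
The remaining clauses are satisfied by v4 = False, v6 = False, v7 = False, v8 = True.
Every clause has at least one true literal under this assignment.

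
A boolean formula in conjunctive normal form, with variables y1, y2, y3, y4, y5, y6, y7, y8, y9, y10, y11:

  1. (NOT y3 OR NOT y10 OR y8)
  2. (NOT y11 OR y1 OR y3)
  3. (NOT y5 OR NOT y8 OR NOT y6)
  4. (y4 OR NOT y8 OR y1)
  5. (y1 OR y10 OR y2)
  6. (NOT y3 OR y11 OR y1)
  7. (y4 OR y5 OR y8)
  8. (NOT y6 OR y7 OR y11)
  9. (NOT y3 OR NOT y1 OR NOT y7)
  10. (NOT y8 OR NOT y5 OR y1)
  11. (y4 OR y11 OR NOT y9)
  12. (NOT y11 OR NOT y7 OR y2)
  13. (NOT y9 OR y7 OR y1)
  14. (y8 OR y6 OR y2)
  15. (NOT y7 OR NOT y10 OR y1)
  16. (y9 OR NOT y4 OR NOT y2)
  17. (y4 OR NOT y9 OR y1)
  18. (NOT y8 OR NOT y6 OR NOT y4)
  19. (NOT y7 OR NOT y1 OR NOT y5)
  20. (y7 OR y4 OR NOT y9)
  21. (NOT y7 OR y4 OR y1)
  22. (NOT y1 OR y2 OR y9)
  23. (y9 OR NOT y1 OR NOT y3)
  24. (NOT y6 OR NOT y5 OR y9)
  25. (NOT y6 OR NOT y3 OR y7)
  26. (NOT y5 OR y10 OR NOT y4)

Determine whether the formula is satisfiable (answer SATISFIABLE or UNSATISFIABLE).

SATISFIABLE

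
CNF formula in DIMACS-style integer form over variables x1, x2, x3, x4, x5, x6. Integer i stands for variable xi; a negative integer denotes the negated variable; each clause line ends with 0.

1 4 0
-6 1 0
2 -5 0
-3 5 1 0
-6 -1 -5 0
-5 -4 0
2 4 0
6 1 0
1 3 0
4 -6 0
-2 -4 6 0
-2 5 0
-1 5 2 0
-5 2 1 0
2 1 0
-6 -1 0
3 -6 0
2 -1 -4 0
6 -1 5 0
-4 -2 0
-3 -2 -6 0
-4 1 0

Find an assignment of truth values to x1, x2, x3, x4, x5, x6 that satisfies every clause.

x1 = T, x2 = T, x3 = F, x4 = F, x5 = T, x6 = F

Check each clause:
  1. (x1 || x4) — x1 is true.
  2. (x1 || !x6) — x1 is true.
  3. (x2 || !x5) — x2 is true.
  4. (x5 || !x3 || x1) — x1 is true.
  5. (!x6 || !x1 || !x5) — !x6 is true.
  6. (!x4 || !x5) — !x4 is true.
  7. (x2 || x4) — x2 is true.
  8. (x6 || x1) — x1 is true.
  9. (x1 || x3) — x1 is true.
  10. (x4 || !x6) — !x6 is true.
  11. (!x2 || !x4 || x6) — !x4 is true.
  12. (!x2 || x5) — x5 is true.
  13. (x2 || !x1 || x5) — x2 is true.
  14. (x2 || x1 || !x5) — x1 is true.
  15. (x1 || x2) — x1 is true.
  16. (!x6 || !x1) — !x6 is true.
  17. (!x6 || x3) — !x6 is true.
  18. (!x1 || !x4 || x2) — x2 is true.
  19. (x5 || x6 || !x1) — x5 is true.
  20. (!x2 || !x4) — !x4 is true.
  21. (!x3 || !x2 || !x6) — !x6 is true.
  22. (x1 || !x4) — x1 is true.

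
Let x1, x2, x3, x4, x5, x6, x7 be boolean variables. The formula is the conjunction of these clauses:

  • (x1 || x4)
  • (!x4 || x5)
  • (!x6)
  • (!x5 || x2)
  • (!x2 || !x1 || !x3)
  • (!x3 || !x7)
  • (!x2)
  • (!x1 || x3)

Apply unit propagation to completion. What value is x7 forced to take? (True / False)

Unit clause (!x6) sets x6 = False.
(!x2) is a unit clause: x2 = False.
In (!x5 || x2), x2 is now false; !x5 must hold, so x5 = False.
(!x4 || x5) with x5 = False leaves only !x4, so x4 = False.
In (x1 || x4), x4 is now false; x1 must hold, so x1 = True.
From (!x1 || x3) and x1 = True: x3 = True.
(!x7 || !x3) with x3 = True leaves only !x7, so x7 = False.

False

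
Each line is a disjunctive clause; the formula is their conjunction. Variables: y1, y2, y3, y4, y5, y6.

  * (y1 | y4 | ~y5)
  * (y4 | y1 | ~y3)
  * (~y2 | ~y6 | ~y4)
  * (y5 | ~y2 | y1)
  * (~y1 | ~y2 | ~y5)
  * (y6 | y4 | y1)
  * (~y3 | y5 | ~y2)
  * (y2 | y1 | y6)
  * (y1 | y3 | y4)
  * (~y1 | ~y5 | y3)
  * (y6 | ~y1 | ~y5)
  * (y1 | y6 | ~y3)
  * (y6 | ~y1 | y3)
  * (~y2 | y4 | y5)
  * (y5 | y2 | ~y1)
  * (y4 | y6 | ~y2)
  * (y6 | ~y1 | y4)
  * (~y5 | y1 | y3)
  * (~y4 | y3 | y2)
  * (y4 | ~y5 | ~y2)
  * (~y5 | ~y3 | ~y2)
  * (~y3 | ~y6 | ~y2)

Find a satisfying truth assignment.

y1=0, y2=0, y3=1, y4=1, y5=0, y6=1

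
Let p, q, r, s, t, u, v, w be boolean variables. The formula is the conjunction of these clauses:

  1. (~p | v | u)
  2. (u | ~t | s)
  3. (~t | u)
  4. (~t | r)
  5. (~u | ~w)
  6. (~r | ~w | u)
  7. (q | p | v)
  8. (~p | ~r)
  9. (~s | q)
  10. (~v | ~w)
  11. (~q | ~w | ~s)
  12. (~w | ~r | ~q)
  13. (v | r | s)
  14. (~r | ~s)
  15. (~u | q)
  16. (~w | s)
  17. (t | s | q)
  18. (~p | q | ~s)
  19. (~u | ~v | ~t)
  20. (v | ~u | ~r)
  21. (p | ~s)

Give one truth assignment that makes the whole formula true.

p = True, q = True, r = False, s = False, t = False, u = False, v = True, w = False

Pure literal: w appears only negated; assign w = False.
Branch on p: take p = True.
  then r is forced to False.
  then t is forced to False.
For the remaining variables, q = True, s = False, u = False, v = True works.
Every clause has at least one true literal under this assignment.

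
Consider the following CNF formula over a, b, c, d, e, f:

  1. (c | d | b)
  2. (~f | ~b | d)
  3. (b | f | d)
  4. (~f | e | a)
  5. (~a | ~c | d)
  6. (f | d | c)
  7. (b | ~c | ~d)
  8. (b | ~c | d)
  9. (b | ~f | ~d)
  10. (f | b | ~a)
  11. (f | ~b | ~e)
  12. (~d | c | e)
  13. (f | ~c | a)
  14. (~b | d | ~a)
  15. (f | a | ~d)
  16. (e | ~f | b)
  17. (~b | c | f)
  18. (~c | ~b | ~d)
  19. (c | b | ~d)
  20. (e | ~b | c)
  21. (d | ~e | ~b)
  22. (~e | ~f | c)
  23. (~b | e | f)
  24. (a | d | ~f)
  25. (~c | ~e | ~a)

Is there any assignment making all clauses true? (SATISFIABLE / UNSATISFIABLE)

UNSATISFIABLE

b = True:
  f = True:
    propagation gives d=True, c=False, e=True; an empty clause results — contradiction.
  f = False:
    propagation gives e=False; an empty clause results — contradiction.
b = False:
  d = True:
    propagation gives c=False; an empty clause results — contradiction.
  d = False:
    propagation gives c=True; an empty clause results — contradiction.
Every branch closes, so no satisfying assignment exists.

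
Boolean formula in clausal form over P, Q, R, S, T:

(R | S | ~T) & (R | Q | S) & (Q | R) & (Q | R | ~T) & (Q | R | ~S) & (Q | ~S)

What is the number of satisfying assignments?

18

Case analysis on Q and R:
  Q=1, R=1: P, S, T free → 2^3 = 8.
  Q=1, R=0: P free; 3 ways for (S,T) × 2^1 = 6.
  Q=0, R=1: remaining (P,S,T) ∈ {(0,0,0); (0,0,1); (1,0,0); (1,0,1)} — 4.
  Q=0, R=0: a clause becomes empty — 0.
Total: 8 + 6 + 4 + 0 = 18.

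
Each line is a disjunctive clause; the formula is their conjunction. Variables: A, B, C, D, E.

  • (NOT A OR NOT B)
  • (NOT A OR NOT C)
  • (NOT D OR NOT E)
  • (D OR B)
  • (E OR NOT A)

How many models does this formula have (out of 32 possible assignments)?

8

Case analysis on A and B:
  A=1, B=1: a clause becomes empty — 0.
  A=1, B=0: a clause becomes empty — 0.
  A=0, B=1: C free; 3 ways for (D,E) × 2^1 = 6.
  A=0, B=0: remaining (C,D,E) ∈ {(0,1,0); (1,1,0)} — 2.
Total: 0 + 0 + 6 + 2 = 8.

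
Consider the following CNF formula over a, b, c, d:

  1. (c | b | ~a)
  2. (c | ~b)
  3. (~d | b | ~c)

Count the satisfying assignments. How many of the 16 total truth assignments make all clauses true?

Case analysis on b and c:
  b=1, c=1: remaining (a,d) ∈ {(0,0); (0,1); (1,0); (1,1)} — 4.
  b=1, c=0: a clause becomes empty — 0.
  b=0, c=1: remaining (a,d) ∈ {(0,0); (1,0)} — 2.
  b=0, c=0: remaining (a,d) ∈ {(0,0); (0,1)} — 2.
Total: 4 + 0 + 2 + 2 = 8.

8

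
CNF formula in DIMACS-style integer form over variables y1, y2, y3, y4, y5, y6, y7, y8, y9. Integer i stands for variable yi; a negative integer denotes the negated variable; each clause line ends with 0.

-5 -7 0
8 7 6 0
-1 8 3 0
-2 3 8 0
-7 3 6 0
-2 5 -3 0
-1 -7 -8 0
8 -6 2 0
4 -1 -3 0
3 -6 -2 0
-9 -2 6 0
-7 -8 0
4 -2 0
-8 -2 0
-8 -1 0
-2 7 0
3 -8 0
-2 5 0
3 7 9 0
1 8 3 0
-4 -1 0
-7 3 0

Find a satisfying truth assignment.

y1=F, y2=F, y3=T, y4=F, y5=T, y6=T, y7=F, y8=T, y9=F

Check each clause:
  1. (!y7 || !y5) — !y7 is true.
  2. (y6 || y8 || y7) — y8 is true.
  3. (y8 || !y1 || y3) — y8 is true.
  4. (y8 || y3 || !y2) — y8 is true.
  5. (y6 || !y7 || y3) — !y7 is true.
  6. (y5 || !y3 || !y2) — y5 is true.
  7. (!y7 || !y8 || !y1) — !y7 is true.
  8. (y2 || !y6 || y8) — y8 is true.
  9. (!y3 || !y1 || y4) — !y1 is true.
  10. (!y2 || !y6 || y3) — y3 is true.
  11. (!y9 || !y2 || y6) — !y9 is true.
  12. (!y7 || !y8) — !y7 is true.
  13. (y4 || !y2) — !y2 is true.
  14. (!y2 || !y8) — !y2 is true.
  15. (!y1 || !y8) — !y1 is true.
  16. (!y2 || y7) — !y2 is true.
  17. (y3 || !y8) — y3 is true.
  18. (y5 || !y2) — y5 is true.
  19. (y7 || y9 || y3) — y3 is true.
  20. (y1 || y8 || y3) — y8 is true.
  21. (!y4 || !y1) — !y4 is true.
  22. (y3 || !y7) — !y7 is true.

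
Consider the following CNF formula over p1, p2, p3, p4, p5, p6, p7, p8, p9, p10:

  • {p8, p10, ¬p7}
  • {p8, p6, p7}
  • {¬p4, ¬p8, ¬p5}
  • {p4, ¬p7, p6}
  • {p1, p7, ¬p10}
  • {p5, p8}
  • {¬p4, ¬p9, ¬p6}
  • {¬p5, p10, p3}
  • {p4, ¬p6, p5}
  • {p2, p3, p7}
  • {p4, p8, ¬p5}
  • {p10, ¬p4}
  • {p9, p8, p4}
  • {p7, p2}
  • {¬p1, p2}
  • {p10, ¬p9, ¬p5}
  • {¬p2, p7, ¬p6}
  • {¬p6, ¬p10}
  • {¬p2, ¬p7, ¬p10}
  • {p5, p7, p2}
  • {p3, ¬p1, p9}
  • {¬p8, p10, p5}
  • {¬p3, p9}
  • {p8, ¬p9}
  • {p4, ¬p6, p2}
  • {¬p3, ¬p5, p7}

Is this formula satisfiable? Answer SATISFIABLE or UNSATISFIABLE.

SATISFIABLE

Branch on p1: take p1 = False.
Branch on p2: take p2 = False.
  then p7 is forced to True.
Branch on p3: take p3 = False.
For the remaining variables, p4 = True, p5 = False, p6 = False, p8 = True, p9 = False, p10 = True works.
Every clause has at least one true literal under this assignment.
So p1=F, p2=F, p3=F, p4=T, p5=F, p6=F, p7=T, p8=T, p9=F, p10=T is a satisfying assignment.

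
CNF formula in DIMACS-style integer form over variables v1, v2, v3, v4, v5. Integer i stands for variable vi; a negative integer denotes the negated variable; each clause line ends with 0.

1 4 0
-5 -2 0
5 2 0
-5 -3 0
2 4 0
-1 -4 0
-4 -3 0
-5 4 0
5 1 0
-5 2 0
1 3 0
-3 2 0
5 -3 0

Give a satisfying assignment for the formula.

v1=1, v2=1, v3=0, v4=0, v5=0

Try v1 = True.
  then v4 is forced to False.
  then v2 is forced to True.
  then v5 is forced to False.
  then v3 is forced to False.
Every clause has at least one true literal under this assignment.
Check each clause:
  1. (v1 \/ v4) — v1 is true.
  2. (~v2 \/ ~v5) — ~v5 is true.
  3. (v5 \/ v2) — v2 is true.
  4. (~v3 \/ ~v5) — ~v5 is true.
  5. (v4 \/ v2) — v2 is true.
  6. (~v1 \/ ~v4) — ~v4 is true.
  7. (~v4 \/ ~v3) — ~v4 is true.
  8. (~v5 \/ v4) — ~v5 is true.
  9. (v1 \/ v5) — v1 is true.
  10. (~v5 \/ v2) — v2 is true.
  11. (v3 \/ v1) — v1 is true.
  12. (v2 \/ ~v3) — v2 is true.
  13. (~v3 \/ v5) — ~v3 is true.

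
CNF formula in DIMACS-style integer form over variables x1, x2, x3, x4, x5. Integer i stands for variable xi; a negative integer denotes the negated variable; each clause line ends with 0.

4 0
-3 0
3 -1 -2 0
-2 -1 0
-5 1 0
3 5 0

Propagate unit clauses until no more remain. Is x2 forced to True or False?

False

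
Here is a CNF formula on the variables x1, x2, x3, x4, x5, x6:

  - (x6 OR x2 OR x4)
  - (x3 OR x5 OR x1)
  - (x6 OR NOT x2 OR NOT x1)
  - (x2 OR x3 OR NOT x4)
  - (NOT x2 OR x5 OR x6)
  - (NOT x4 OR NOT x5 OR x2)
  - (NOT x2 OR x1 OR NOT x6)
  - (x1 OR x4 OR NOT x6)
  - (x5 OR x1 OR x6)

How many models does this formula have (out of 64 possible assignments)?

19

Case analysis on x2 and x6:
  x2=T, x6=T: forces x1=T; x3, x4, x5 free → 2^3 = 8.
  x2=T, x6=F: remaining (x1,x3,x4,x5) ∈ {(F,F,F,T); (F,F,T,T); (F,T,F,T); (F,T,T,T)} — 4.
  x2=F, x6=T: 6 of the 16 assignments to (x1,x3,x4,x5) work.
  x2=F, x6=F: remaining (x1,x3,x4,x5) ∈ {(T,T,T,F)} — 1.
Total: 8 + 4 + 6 + 1 = 19.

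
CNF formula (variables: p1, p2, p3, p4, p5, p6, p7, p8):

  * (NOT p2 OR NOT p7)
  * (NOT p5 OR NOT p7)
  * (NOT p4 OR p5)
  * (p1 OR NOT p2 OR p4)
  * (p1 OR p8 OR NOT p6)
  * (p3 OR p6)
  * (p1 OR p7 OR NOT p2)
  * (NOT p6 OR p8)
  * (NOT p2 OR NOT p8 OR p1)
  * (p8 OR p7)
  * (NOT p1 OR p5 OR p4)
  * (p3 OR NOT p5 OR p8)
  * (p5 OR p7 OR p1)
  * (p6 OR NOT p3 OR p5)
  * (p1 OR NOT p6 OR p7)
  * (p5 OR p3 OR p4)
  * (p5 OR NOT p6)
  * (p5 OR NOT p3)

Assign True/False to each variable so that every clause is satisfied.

p1 = 0, p2 = 0, p3 = 1, p4 = 1, p5 = 1, p6 = 0, p7 = 0, p8 = 1

p2 occurs only negated in the remaining clauses — set p2 = False.
Set p1 = False and propagate.
The remaining clauses are satisfied by p3 = True, p4 = True, p5 = True, p6 = False, p7 = False, p8 = True.
Every clause has at least one true literal under this assignment.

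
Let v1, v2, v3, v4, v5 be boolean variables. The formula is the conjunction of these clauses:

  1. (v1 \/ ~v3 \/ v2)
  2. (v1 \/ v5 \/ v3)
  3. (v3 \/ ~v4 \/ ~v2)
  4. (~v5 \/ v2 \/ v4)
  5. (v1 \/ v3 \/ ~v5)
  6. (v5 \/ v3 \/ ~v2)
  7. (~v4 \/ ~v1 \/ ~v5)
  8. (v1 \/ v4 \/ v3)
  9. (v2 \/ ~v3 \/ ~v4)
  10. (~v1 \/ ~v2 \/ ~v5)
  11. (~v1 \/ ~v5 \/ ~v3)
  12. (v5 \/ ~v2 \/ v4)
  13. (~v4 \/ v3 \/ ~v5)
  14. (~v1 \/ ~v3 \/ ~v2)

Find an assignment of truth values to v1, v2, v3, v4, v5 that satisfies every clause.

Branch on v1: take v1 = True.
The remaining clauses are satisfied by v2 = False, v3 = False, v4 = True, v5 = False.
Every clause has at least one true literal under this assignment.
Check each clause:
  1. (~v3 \/ v2 \/ v1) — v1 is true.
  2. (v5 \/ v3 \/ v1) — v1 is true.
  3. (v3 \/ ~v4 \/ ~v2) — ~v2 is true.
  4. (~v5 \/ v2 \/ v4) — ~v5 is true.
  5. (v3 \/ v1 \/ ~v5) — v1 is true.
  6. (~v2 \/ v5 \/ v3) — ~v2 is true.
  7. (~v4 \/ ~v5 \/ ~v1) — ~v5 is true.
  8. (v4 \/ v1 \/ v3) — v1 is true.
  9. (~v4 \/ ~v3 \/ v2) — ~v3 is true.
  10. (~v2 \/ ~v5 \/ ~v1) — ~v5 is true.
  11. (~v3 \/ ~v1 \/ ~v5) — ~v5 is true.
  12. (v4 \/ ~v2 \/ v5) — v4 is true.
  13. (~v5 \/ v3 \/ ~v4) — ~v5 is true.
  14. (~v1 \/ ~v3 \/ ~v2) — ~v3 is true.

v1=T, v2=F, v3=F, v4=T, v5=F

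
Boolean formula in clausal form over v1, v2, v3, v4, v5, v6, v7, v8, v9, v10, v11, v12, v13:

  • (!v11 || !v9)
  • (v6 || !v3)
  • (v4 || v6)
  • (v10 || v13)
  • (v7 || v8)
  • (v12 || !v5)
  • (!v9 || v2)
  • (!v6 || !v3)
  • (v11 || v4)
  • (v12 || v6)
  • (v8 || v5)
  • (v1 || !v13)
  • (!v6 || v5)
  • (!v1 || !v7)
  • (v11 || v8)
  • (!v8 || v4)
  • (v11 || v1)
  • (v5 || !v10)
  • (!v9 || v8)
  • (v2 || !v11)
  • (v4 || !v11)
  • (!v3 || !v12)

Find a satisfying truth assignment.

v2 occurs only positively in the remaining clauses — set v2 = True.
v3 occurs only negated in the remaining clauses — set v3 = False.
Set v1 = True and propagate.
  then v7 is forced to False.
  then v8 is forced to True.
  then v4 is forced to True.
Branch on v5: take v5 = True.
  then v12 is forced to True.
The remaining clauses are satisfied by v6 = True, v9 = False, v10 = True, v11 = False, v13 = True.
Check each clause:
  1. (!v11 || !v9) — !v11 is true.
  2. (!v3 || v6) — !v3 is true.
  3. (v4 || v6) — v4 is true.
  4. (v13 || v10) — v10 is true.
  5. (v8 || v7) — v8 is true.
  6. (!v5 || v12) — v12 is true.
  7. (v2 || !v9) — v2 is true.
  8. (!v6 || !v3) — !v3 is true.
  9. (v4 || v11) — v4 is true.
  10. (v12 || v6) — v12 is true.
  11. (v8 || v5) — v8 is true.
  12. (!v13 || v1) — v1 is true.
  13. (v5 || !v6) — v5 is true.
  14. (!v1 || !v7) — !v7 is true.
  15. (v11 || v8) — v8 is true.
  16. (v4 || !v8) — v4 is true.
  17. (v11 || v1) — v1 is true.
  18. (v5 || !v10) — v5 is true.
  19. (!v9 || v8) — v8 is true.
  20. (!v11 || v2) — v2 is true.
  21. (!v11 || v4) — v4 is true.
  22. (!v12 || !v3) — !v3 is true.

v1=True, v2=True, v3=False, v4=True, v5=True, v6=True, v7=False, v8=True, v9=False, v10=True, v11=False, v12=True, v13=True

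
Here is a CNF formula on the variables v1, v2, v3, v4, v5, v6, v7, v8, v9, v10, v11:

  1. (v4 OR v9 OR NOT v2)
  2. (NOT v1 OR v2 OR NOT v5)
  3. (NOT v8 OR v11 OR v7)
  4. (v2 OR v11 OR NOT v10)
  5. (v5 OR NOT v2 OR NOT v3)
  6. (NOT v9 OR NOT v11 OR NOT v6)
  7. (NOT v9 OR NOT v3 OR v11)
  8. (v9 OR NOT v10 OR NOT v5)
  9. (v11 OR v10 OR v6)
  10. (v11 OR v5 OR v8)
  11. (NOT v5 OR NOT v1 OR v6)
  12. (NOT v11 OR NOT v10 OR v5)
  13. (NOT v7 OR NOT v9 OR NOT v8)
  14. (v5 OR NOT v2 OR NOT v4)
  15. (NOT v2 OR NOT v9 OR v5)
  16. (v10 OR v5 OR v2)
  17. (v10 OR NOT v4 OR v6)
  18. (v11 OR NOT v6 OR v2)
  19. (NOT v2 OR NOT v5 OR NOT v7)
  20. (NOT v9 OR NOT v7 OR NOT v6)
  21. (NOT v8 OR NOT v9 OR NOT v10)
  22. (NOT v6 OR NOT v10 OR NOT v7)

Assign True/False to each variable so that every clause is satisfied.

v1=F, v2=F, v3=F, v4=F, v5=T, v6=T, v7=F, v8=F, v9=F, v10=F, v11=T

Check each clause:
  1. (NOT v2 OR v4 OR v9) — NOT v2 is true.
  2. (v2 OR NOT v5 OR NOT v1) — NOT v1 is true.
  3. (v7 OR v11 OR NOT v8) — NOT v8 is true.
  4. (v2 OR NOT v10 OR v11) — v11 is true.
  5. (NOT v3 OR v5 OR NOT v2) — NOT v3 is true.
  6. (NOT v6 OR NOT v9 OR NOT v11) — NOT v9 is true.
  7. (v11 OR NOT v3 OR NOT v9) — v11 is true.
  8. (NOT v5 OR NOT v10 OR v9) — NOT v10 is true.
  9. (v10 OR v11 OR v6) — v11 is true.
  10. (v8 OR v11 OR v5) — v11 is true.
  11. (NOT v1 OR v6 OR NOT v5) — v6 is true.
  12. (v5 OR NOT v11 OR NOT v10) — v5 is true.
  13. (NOT v7 OR NOT v9 OR NOT v8) — NOT v8 is true.
  14. (NOT v4 OR v5 OR NOT v2) — NOT v4 is true.
  15. (v5 OR NOT v9 OR NOT v2) — v5 is true.
  16. (v10 OR v2 OR v5) — v5 is true.
  17. (v10 OR v6 OR NOT v4) — NOT v4 is true.
  18. (v11 OR NOT v6 OR v2) — v11 is true.
  19. (NOT v5 OR NOT v2 OR NOT v7) — NOT v7 is true.
  20. (NOT v7 OR NOT v9 OR NOT v6) — NOT v7 is true.
  21. (NOT v8 OR NOT v9 OR NOT v10) — NOT v8 is true.
  22. (NOT v7 OR NOT v6 OR NOT v10) — NOT v7 is true.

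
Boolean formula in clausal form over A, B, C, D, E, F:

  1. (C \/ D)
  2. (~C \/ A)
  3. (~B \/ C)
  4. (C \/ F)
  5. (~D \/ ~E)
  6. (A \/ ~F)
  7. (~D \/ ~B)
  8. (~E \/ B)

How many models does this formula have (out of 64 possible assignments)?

Split on C, then B.
  C=T, B=T: remaining (A,D,E,F) ∈ {(T,F,F,F); (T,F,F,T); (T,F,T,F); (T,F,T,T)} — 4.
  C=T, B=F: remaining (A,D,E,F) ∈ {(T,F,F,F); (T,F,F,T); (T,T,F,F); (T,T,F,T)} — 4.
  C=F, B=T: a clause becomes empty — 0.
  C=F, B=F: remaining (A,D,E,F) ∈ {(T,T,F,T)} — 1.
Total: 4 + 4 + 0 + 1 = 9.

9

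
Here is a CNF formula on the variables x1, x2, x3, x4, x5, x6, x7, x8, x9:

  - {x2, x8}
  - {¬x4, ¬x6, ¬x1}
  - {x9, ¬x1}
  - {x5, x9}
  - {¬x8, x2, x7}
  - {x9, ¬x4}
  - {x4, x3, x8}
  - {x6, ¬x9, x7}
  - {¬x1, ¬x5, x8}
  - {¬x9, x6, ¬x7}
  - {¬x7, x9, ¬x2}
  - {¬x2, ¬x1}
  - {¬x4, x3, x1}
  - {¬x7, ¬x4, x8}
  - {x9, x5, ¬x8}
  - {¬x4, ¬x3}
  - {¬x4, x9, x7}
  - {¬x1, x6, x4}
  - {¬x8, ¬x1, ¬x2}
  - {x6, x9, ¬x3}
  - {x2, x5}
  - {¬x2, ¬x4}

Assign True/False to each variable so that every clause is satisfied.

x1 = False, x2 = True, x3 = True, x4 = False, x5 = False, x6 = True, x7 = True, x8 = True, x9 = True

Check each clause:
  1. {x2, x8} — x8 is true.
  2. {¬x4, ¬x6, ¬x1} — ¬x4 is true.
  3. {x9, ¬x1} — x9 is true.
  4. {x9, x5} — x9 is true.
  5. {x7, ¬x8, x2} — x2 is true.
  6. {x9, ¬x4} — x9 is true.
  7. {x8, x4, x3} — x8 is true.
  8. {¬x9, x7, x6} — x6 is true.
  9. {¬x1, ¬x5, x8} — x8 is true.
  10. {¬x9, x6, ¬x7} — x6 is true.
  11. {x9, ¬x7, ¬x2} — x9 is true.
  12. {¬x2, ¬x1} — ¬x1 is true.
  13. {x3, x1, ¬x4} — x3 is true.
  14. {x8, ¬x7, ¬x4} — x8 is true.
  15. {x9, ¬x8, x5} — x9 is true.
  16. {¬x4, ¬x3} — ¬x4 is true.
  17. {x9, x7, ¬x4} — x9 is true.
  18. {x6, x4, ¬x1} — ¬x1 is true.
  19. {¬x2, ¬x1, ¬x8} — ¬x1 is true.
  20. {x6, x9, ¬x3} — x9 is true.
  21. {x5, x2} — x2 is true.
  22. {¬x2, ¬x4} — ¬x4 is true.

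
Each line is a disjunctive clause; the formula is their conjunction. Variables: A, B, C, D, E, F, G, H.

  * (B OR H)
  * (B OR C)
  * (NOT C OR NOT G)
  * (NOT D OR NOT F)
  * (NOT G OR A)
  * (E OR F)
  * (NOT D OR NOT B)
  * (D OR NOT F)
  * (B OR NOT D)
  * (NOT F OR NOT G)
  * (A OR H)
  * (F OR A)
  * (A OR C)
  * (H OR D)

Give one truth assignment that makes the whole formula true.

A=T, B=T, C=F, D=F, E=T, F=F, G=F, H=T

Check each clause:
  1. (B OR H) — H is true.
  2. (C OR B) — B is true.
  3. (NOT G OR NOT C) — NOT G is true.
  4. (NOT F OR NOT D) — NOT F is true.
  5. (A OR NOT G) — A is true.
  6. (E OR F) — E is true.
  7. (NOT B OR NOT D) — NOT D is true.
  8. (D OR NOT F) — NOT F is true.
  9. (NOT D OR B) — B is true.
  10. (NOT G OR NOT F) — NOT G is true.
  11. (A OR H) — H is true.
  12. (F OR A) — A is true.
  13. (A OR C) — A is true.
  14. (H OR D) — H is true.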